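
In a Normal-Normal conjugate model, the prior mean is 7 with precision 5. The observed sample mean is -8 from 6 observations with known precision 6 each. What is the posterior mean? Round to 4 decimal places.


Posterior precision = tau0 + n*tau = 5 + 6*6 = 41
Posterior mean = (tau0*mu0 + n*tau*xbar) / posterior_precision
= (5*7 + 6*6*-8) / 41
= -253 / 41 = -6.1707

-6.1707


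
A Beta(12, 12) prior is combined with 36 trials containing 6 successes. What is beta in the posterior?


In conjugate updating:
beta_posterior = beta_prior + (n - k)
= 12 + (36 - 6)
= 12 + 30 = 42

42


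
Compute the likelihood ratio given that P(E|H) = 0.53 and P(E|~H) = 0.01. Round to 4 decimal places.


LR = P(E|H) / P(E|~H)
= 0.53 / 0.01 = 53.0

53.0


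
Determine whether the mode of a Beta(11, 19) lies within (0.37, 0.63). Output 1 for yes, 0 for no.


First find the mode: (a-1)/(a+b-2) = 0.3571
Is 0.3571 in (0.37, 0.63)? 0

0


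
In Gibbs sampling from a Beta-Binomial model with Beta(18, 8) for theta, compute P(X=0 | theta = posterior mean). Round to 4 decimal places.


Posterior mean = alpha/(alpha+beta) = 18/26 = 0.6923
P(X=0|theta=mean) = 1 - theta = 0.3077

0.3077


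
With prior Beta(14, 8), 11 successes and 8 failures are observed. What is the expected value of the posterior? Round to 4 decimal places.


Posterior = Beta(25, 16)
E[theta] = alpha/(alpha+beta)
= 25/41 = 0.6098

0.6098


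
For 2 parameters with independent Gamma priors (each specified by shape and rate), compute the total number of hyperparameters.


A Gamma prior has 2 hyperparameters per parameter.
Total = 2 * 2 = 4

4


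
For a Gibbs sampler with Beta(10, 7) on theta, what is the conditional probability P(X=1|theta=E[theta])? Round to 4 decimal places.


E[theta] = 10/(10+7) = 0.5882
P(X=1|theta) = theta = 0.5882

0.5882


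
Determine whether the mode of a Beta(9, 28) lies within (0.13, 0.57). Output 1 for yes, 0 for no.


First find the mode: (a-1)/(a+b-2) = 0.2286
Is 0.2286 in (0.13, 0.57)? 1

1


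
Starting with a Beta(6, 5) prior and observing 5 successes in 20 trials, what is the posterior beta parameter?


Posterior beta = prior beta + failures
Failures = 20 - 5 = 15
beta_post = 5 + 15 = 20

20


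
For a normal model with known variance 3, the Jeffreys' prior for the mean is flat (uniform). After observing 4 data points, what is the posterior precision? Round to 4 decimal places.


Jeffreys' prior for normal mean (known variance) is flat.
Prior precision = 0.
Posterior precision = prior_prec + n/sigma^2 = 0 + 4/3
= 1.3333

1.3333


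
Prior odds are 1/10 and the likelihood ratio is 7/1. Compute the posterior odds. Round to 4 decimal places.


Posterior odds = prior odds * likelihood ratio
= (1/10) * (7/1)
= 7 / 10
= 0.7

0.7


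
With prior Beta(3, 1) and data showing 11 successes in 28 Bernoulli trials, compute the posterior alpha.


Conjugate update: alpha_posterior = alpha_prior + k
= 3 + 11 = 14

14


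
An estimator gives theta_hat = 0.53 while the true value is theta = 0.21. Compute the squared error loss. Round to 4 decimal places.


The squared error loss is (theta_hat - theta)^2
= (0.53 - 0.21)^2
= (0.32)^2 = 0.1024

0.1024


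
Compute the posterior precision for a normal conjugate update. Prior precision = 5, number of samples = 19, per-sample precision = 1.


tau_post = tau_0 + n * tau
= 5 + 19 * 1 = 24

24


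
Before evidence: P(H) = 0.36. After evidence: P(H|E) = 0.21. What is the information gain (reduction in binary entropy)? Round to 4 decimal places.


Prior entropy = 0.9427
Posterior entropy = 0.7415
Information gain = 0.9427 - 0.7415 = 0.2012

0.2012


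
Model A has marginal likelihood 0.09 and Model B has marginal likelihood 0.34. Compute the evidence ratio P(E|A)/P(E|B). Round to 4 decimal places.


Evidence ratio = P(E|A) / P(E|B)
= 0.09 / 0.34
= 0.2647

0.2647


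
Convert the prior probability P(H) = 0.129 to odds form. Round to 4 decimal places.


P(not H) = 1 - 0.129 = 0.871
Odds = 0.129 / 0.871 = 0.1481

0.1481


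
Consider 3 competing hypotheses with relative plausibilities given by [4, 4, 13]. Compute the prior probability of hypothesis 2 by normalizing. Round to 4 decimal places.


Sum of weights = 4 + 4 + 13 = 21
Normalized prior for H2 = 4 / 21
= 0.1905

0.1905


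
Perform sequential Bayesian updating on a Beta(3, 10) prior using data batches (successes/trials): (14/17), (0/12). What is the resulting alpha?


Accumulate successes: 14
Posterior alpha = prior alpha + sum of successes
= 3 + 14 = 17

17


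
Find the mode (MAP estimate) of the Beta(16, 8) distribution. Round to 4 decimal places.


For Beta(a,b) with a,b > 1:
Mode = (a-1)/(a+b-2) = (16-1)/(24-2)
= 15/22 = 0.6818

0.6818


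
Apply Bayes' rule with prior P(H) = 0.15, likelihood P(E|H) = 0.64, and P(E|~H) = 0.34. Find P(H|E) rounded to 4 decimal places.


Step 1: Compute marginal P(E) = P(E|H)P(H) + P(E|~H)P(~H)
= 0.64*0.15 + 0.34*0.85 = 0.385
Step 2: P(H|E) = P(E|H)P(H)/P(E) = 0.096/0.385
= 0.2494

0.2494


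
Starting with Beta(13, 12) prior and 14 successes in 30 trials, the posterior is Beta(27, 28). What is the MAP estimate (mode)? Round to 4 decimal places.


The mode of Beta(a, b) when a > 1 and b > 1 is (a-1)/(a+b-2)
= (27 - 1) / (27 + 28 - 2)
= 26 / 53
= 0.4906

0.4906


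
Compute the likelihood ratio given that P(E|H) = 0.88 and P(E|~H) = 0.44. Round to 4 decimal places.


LR = P(E|H) / P(E|~H)
= 0.88 / 0.44 = 2.0

2.0


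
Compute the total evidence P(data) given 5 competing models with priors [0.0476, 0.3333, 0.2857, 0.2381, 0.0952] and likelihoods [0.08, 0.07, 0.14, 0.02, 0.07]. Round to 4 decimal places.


Marginal likelihood = sum P(model_i) * P(data|model_i)
Model 1: 0.0476 * 0.08 = 0.0038
Model 2: 0.3333 * 0.07 = 0.0233
Model 3: 0.2857 * 0.14 = 0.04
Model 4: 0.2381 * 0.02 = 0.0048
Model 5: 0.0952 * 0.07 = 0.0067
Total = 0.0786

0.0786


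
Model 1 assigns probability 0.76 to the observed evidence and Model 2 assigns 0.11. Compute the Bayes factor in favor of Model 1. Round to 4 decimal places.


BF = P(data|M1) / P(data|M2)
= 0.76 / 0.11 = 6.9091

6.9091


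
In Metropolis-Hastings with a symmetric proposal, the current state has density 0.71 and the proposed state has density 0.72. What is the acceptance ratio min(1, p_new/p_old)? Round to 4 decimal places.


Ratio = p_new / p_old = 0.72 / 0.71 = 1.0141
Acceptance = min(1, 1.0141) = 1.0

1.0


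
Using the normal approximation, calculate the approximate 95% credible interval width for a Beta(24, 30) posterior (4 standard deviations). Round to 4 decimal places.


Var(Beta) = 24*30/(54^2 * 55) = 0.0045
SD = 0.067
Width ~ 4*SD = 0.268

0.268


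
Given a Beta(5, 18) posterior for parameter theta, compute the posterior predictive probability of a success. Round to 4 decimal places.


For a Beta-Bernoulli model, the predictive probability is the mean:
P(success) = 5/(5+18) = 5/23 = 0.2174

0.2174


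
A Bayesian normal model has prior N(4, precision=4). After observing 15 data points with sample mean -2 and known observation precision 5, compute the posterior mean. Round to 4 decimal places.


Posterior mean = (prior_precision * prior_mean + n * data_precision * data_mean) / (prior_precision + n * data_precision)
Numerator = 4*4 + 15*5*-2 = -134
Denominator = 4 + 15*5 = 79
Posterior mean = -1.6962

-1.6962


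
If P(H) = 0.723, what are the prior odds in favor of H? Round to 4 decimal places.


Prior odds = P(H) / (1 - P(H))
= 0.723 / 0.277
= 2.6101

2.6101


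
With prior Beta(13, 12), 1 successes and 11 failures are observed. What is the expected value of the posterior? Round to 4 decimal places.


Posterior = Beta(14, 23)
E[theta] = alpha/(alpha+beta)
= 14/37 = 0.3784

0.3784


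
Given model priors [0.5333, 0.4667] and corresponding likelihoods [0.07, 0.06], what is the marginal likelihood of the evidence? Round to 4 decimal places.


P(E) = sum_i P(M_i) P(E|M_i)
= 0.0373 + 0.028
= 0.0653

0.0653


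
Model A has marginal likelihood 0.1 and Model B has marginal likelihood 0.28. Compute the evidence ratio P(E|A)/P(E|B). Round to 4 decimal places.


Evidence ratio = P(E|A) / P(E|B)
= 0.1 / 0.28
= 0.3571

0.3571


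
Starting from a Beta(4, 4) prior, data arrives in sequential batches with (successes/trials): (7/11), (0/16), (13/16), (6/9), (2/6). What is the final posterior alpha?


In sequential Bayesian updating, we sum all successes.
Total successes = 28
Final alpha = 4 + 28 = 32

32


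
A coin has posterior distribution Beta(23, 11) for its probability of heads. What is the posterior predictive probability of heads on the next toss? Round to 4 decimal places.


Posterior predictive = E[theta] = alpha/(alpha+beta)
= 23/34
= 0.6765

0.6765


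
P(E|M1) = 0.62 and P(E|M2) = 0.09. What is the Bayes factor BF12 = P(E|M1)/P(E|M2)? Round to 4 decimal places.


Bayes factor BF12 = P(E|M1) / P(E|M2)
= 0.62 / 0.09
= 6.8889

6.8889


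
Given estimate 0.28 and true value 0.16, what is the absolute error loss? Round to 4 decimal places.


Absolute error = |estimate - true|
= |0.12| = 0.12

0.12


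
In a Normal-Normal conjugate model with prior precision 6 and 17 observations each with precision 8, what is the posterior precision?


Posterior precision = prior precision + n * observation precision
= 6 + 17 * 8
= 6 + 136 = 142

142


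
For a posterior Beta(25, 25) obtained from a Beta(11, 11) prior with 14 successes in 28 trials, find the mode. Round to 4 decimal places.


Mode = (alpha - 1) / (alpha + beta - 2)
= 24 / 48
= 0.5

0.5


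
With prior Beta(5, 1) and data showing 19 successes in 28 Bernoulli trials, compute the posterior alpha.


Conjugate update: alpha_posterior = alpha_prior + k
= 5 + 19 = 24

24


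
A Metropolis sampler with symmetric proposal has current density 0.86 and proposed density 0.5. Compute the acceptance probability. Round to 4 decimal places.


For symmetric proposals, acceptance = min(1, pi(x*)/pi(x))
= min(1, 0.5/0.86)
= min(1, 0.5814) = 0.5814

0.5814


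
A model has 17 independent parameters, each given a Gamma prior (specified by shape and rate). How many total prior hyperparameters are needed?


Each Gamma prior needs 2 hyperparameters (shape and rate).
Total = 2 * 17 = 34

34


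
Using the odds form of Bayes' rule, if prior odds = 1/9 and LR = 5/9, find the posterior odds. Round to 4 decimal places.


Bayes' rule in odds form: posterior odds = prior odds * LR
= (1 * 5) / (9 * 9)
= 5/81 = 0.0617

0.0617


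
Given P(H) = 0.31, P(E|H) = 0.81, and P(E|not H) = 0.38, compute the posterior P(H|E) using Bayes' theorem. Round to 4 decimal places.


By Bayes' theorem: P(H|E) = P(E|H)*P(H) / P(E)
P(E) = P(E|H)*P(H) + P(E|not H)*P(not H)
P(E) = 0.81*0.31 + 0.38*0.69 = 0.5133
P(H|E) = 0.81*0.31 / 0.5133 = 0.4892

0.4892


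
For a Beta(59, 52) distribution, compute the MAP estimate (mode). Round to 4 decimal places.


MAP = mode = (a-1)/(a+b-2)
= (59-1)/(59+52-2)
= 58/109 = 0.5321

0.5321


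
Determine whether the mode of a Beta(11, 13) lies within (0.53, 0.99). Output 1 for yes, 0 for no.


First find the mode: (a-1)/(a+b-2) = 0.4545
Is 0.4545 in (0.53, 0.99)? 0

0


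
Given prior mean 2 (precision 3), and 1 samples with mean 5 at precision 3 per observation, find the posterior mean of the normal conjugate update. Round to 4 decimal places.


The posterior mean is a precision-weighted average of prior and data.
Post. prec. = 3 + 3 = 6
Post. mean = (6 + 15)/6 = 21/6 = 3.5

3.5


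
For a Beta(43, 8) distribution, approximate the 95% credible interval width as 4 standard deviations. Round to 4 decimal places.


Variance of Beta(a,b) = ab / ((a+b)^2 * (a+b+1))
= 43*8 / ((51)^2 * 52)
= 0.0025
SD = sqrt(0.0025) = 0.0504
Width = 4 * SD = 0.2017

0.2017


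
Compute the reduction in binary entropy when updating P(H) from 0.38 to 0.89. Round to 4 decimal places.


H_before = -p*log2(p) - (1-p)*log2(1-p) for p=0.38: 0.958
H_after for p=0.89: 0.4999
Reduction = 0.958 - 0.4999 = 0.4581

0.4581


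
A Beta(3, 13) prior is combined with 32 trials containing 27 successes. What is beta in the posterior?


In conjugate updating:
beta_posterior = beta_prior + (n - k)
= 13 + (32 - 27)
= 13 + 5 = 18

18


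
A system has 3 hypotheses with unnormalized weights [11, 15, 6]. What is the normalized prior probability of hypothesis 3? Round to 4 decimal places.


The normalized prior is the weight divided by the total.
Total weight = 32
P(H3) = 6 / 32 = 0.1875

0.1875


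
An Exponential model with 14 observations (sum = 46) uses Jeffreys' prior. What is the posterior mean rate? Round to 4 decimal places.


Posterior Gamma(14, 46)
E[lambda] = 14/46 = 0.3043

0.3043


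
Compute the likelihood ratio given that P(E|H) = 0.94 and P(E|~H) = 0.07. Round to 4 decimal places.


LR = P(E|H) / P(E|~H)
= 0.94 / 0.07 = 13.4286

13.4286


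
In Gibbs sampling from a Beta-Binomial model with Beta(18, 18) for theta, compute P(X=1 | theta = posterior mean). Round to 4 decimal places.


Posterior mean = alpha/(alpha+beta) = 18/36 = 0.5
P(X=1|theta=mean) = theta = 0.5

0.5


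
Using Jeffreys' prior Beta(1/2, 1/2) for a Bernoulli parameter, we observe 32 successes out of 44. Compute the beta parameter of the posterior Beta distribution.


Conjugate update: Beta(0.5 + k, 0.5 + n - k).
k = 32, n - k = 12
Posterior beta = 0.5 + (n - k) = 0.5 + 12 = 12.5

12.5


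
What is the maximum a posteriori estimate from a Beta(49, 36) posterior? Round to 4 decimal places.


The MAP estimate equals the mode of the distribution.
Mode of Beta(a,b) = (a-1)/(a+b-2)
= 48/83
= 0.5783

0.5783


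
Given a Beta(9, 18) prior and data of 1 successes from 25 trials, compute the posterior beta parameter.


Number of failures = 25 - 1 = 24
Posterior beta = 18 + 24 = 42

42


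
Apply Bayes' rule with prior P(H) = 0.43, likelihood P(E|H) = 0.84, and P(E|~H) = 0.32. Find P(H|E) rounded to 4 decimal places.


Step 1: Compute marginal P(E) = P(E|H)P(H) + P(E|~H)P(~H)
= 0.84*0.43 + 0.32*0.57 = 0.5436
Step 2: P(H|E) = P(E|H)P(H)/P(E) = 0.3612/0.5436
= 0.6645

0.6645


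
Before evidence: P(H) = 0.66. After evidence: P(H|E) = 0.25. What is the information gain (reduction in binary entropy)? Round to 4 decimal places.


Prior entropy = 0.9248
Posterior entropy = 0.8113
Information gain = 0.9248 - 0.8113 = 0.1135

0.1135


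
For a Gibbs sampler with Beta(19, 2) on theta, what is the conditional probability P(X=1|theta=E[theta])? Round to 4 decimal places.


E[theta] = 19/(19+2) = 0.9048
P(X=1|theta) = theta = 0.9048

0.9048


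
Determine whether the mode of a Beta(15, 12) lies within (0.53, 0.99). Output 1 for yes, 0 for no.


First find the mode: (a-1)/(a+b-2) = 0.56
Is 0.56 in (0.53, 0.99)? 1

1


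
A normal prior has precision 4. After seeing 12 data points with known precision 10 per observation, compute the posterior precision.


In the conjugate normal model, precisions add:
tau_posterior = tau_prior + n * tau_data
= 4 + 12*10 = 124

124


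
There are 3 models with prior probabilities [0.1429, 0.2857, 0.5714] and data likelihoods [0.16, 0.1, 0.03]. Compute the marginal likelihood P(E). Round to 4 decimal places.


P(E) = sum over models of P(M_i) * P(E|M_i)
= 0.1429*0.16 + 0.2857*0.1 + 0.5714*0.03
= 0.0686

0.0686


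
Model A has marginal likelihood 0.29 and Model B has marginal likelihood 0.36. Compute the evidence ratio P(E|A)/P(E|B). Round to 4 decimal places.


Evidence ratio = P(E|A) / P(E|B)
= 0.29 / 0.36
= 0.8056

0.8056


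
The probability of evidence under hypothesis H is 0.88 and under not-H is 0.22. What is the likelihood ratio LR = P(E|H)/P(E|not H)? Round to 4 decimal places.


LR = 0.88 / 0.22
= 4.0

4.0


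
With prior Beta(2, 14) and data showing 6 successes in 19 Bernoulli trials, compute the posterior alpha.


Conjugate update: alpha_posterior = alpha_prior + k
= 2 + 6 = 8

8


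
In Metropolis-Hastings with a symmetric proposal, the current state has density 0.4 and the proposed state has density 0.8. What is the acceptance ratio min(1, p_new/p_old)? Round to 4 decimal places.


Ratio = p_new / p_old = 0.8 / 0.4 = 2.0
Acceptance = min(1, 2.0) = 1.0

1.0


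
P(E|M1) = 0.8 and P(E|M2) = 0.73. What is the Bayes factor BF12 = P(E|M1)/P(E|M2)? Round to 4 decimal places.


Bayes factor BF12 = P(E|M1) / P(E|M2)
= 0.8 / 0.73
= 1.0959

1.0959


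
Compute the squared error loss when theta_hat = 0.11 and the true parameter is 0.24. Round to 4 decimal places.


L = (theta_hat - theta_true)^2
= (0.11 - 0.24)^2
= -0.13^2 = 0.0169

0.0169


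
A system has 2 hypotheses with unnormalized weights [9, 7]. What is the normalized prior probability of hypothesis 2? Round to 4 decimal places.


The normalized prior is the weight divided by the total.
Total weight = 16
P(H2) = 7 / 16 = 0.4375

0.4375


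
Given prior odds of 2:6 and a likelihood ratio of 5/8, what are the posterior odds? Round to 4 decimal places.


Posterior odds = prior odds * LR
Prior odds = 2/6 = 0.3333
LR = 5/8 = 0.625
Posterior odds = 0.3333 * 0.625 = 0.2083

0.2083


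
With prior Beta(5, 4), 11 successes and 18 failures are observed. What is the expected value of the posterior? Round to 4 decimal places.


Posterior = Beta(16, 22)
E[theta] = alpha/(alpha+beta)
= 16/38 = 0.4211

0.4211


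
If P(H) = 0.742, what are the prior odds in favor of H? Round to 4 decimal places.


Prior odds = P(H) / (1 - P(H))
= 0.742 / 0.258
= 2.876

2.876


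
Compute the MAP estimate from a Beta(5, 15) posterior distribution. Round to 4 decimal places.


MAP = mode of Beta distribution
= (alpha - 1)/(alpha + beta - 2)
= (5-1)/(5+15-2)
= 4/18 = 0.2222

0.2222


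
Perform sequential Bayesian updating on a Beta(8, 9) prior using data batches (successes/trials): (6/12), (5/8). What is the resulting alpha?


Accumulate successes: 11
Posterior alpha = prior alpha + sum of successes
= 8 + 11 = 19

19


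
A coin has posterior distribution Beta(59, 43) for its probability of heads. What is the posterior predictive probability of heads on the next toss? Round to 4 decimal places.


Posterior predictive = E[theta] = alpha/(alpha+beta)
= 59/102
= 0.5784

0.5784


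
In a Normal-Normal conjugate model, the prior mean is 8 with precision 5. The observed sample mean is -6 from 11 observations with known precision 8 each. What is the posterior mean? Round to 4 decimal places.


Posterior precision = tau0 + n*tau = 5 + 11*8 = 93
Posterior mean = (tau0*mu0 + n*tau*xbar) / posterior_precision
= (5*8 + 11*8*-6) / 93
= -488 / 93 = -5.2473

-5.2473


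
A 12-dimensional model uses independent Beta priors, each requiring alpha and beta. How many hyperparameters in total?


Per parameter: 2 (alpha and beta).
Total = 12 * 2 = 24

24


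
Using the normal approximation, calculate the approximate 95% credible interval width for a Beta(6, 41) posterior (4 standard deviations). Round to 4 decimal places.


Var(Beta) = 6*41/(47^2 * 48) = 0.0023
SD = 0.0482
Width ~ 4*SD = 0.1927

0.1927


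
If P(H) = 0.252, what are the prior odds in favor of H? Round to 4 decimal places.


Prior odds = P(H) / (1 - P(H))
= 0.252 / 0.748
= 0.3369

0.3369


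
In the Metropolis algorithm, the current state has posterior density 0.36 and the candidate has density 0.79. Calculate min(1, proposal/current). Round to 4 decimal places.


Ratio = 0.79/0.36 = 2.1944
Acceptance probability = min(1, 2.1944)
= 1.0

1.0


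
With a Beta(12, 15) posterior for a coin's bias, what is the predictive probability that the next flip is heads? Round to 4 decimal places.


The predictive probability equals the posterior mean.
P(next = heads) = alpha / (alpha + beta)
= 12 / 27 = 0.4444

0.4444


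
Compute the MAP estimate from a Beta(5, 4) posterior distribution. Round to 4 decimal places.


MAP = mode of Beta distribution
= (alpha - 1)/(alpha + beta - 2)
= (5-1)/(5+4-2)
= 4/7 = 0.5714

0.5714


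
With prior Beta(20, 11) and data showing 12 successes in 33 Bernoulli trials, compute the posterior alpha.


Conjugate update: alpha_posterior = alpha_prior + k
= 20 + 12 = 32

32


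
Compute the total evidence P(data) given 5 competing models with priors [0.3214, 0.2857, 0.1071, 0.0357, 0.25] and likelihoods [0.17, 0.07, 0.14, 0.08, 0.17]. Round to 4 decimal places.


Marginal likelihood = sum P(model_i) * P(data|model_i)
Model 1: 0.3214 * 0.17 = 0.0546
Model 2: 0.2857 * 0.07 = 0.02
Model 3: 0.1071 * 0.14 = 0.015
Model 4: 0.0357 * 0.08 = 0.0029
Model 5: 0.25 * 0.17 = 0.0425
Total = 0.135

0.135


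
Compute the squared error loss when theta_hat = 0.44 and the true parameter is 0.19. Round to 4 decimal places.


L = (theta_hat - theta_true)^2
= (0.44 - 0.19)^2
= 0.25^2 = 0.0625

0.0625


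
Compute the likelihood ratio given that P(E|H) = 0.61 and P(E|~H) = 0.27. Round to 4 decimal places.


LR = P(E|H) / P(E|~H)
= 0.61 / 0.27 = 2.2593

2.2593


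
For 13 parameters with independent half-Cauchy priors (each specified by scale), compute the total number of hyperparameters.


A half-Cauchy prior has 1 hyperparameter per parameter.
Total = 13 * 1 = 13

13


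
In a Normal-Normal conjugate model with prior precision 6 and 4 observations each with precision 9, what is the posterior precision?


Posterior precision = prior precision + n * observation precision
= 6 + 4 * 9
= 6 + 36 = 42

42


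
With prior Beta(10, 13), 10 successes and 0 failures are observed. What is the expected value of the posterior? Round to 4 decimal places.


Posterior = Beta(20, 13)
E[theta] = alpha/(alpha+beta)
= 20/33 = 0.6061

0.6061


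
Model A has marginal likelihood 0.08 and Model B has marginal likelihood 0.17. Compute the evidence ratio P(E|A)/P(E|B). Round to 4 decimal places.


Evidence ratio = P(E|A) / P(E|B)
= 0.08 / 0.17
= 0.4706

0.4706


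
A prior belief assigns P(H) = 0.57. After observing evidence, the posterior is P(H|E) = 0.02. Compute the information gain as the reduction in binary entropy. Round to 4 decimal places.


H(prior) = -0.57*log2(0.57) - 0.43*log2(0.43)
= 0.9858
H(post) = -0.02*log2(0.02) - 0.98*log2(0.98)
= 0.1414
IG = 0.9858 - 0.1414 = 0.8444

0.8444


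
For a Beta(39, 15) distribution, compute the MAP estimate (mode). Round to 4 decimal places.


MAP = mode = (a-1)/(a+b-2)
= (39-1)/(39+15-2)
= 38/52 = 0.7308

0.7308


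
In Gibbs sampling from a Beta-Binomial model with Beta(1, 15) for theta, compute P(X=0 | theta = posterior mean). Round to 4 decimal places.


Posterior mean = alpha/(alpha+beta) = 1/16 = 0.0625
P(X=0|theta=mean) = 1 - theta = 0.9375

0.9375


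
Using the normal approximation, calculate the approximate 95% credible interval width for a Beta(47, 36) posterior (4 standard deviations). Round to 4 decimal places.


Var(Beta) = 47*36/(83^2 * 84) = 0.0029
SD = 0.0541
Width ~ 4*SD = 0.2163

0.2163


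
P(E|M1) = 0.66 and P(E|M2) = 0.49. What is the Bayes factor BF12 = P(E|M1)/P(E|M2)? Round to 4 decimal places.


Bayes factor BF12 = P(E|M1) / P(E|M2)
= 0.66 / 0.49
= 1.3469

1.3469


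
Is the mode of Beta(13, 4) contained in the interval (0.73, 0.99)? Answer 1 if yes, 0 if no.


Mode = (a-1)/(a+b-2) = 12/15 = 0.8
Interval: (0.73, 0.99)
Contains mode? 1

1


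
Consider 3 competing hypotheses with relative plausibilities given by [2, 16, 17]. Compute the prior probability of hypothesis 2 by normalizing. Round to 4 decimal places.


Sum of weights = 2 + 16 + 17 = 35
Normalized prior for H2 = 16 / 35
= 0.4571

0.4571


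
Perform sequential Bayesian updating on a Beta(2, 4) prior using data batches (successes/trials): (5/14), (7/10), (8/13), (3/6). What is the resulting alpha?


Accumulate successes: 23
Posterior alpha = prior alpha + sum of successes
= 2 + 23 = 25

25


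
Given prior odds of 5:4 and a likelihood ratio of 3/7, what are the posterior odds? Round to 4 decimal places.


Posterior odds = prior odds * LR
Prior odds = 5/4 = 1.25
LR = 3/7 = 0.4286
Posterior odds = 1.25 * 0.4286 = 0.5357

0.5357


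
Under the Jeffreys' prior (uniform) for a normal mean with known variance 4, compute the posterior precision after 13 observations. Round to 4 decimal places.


Prior precision = 0 (flat prior).
Post. prec. = 0 + n/var = 13/4 = 3.25

3.25


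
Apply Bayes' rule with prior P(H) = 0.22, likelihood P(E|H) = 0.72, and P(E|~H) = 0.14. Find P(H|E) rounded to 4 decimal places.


Step 1: Compute marginal P(E) = P(E|H)P(H) + P(E|~H)P(~H)
= 0.72*0.22 + 0.14*0.78 = 0.2676
Step 2: P(H|E) = P(E|H)P(H)/P(E) = 0.1584/0.2676
= 0.5919

0.5919


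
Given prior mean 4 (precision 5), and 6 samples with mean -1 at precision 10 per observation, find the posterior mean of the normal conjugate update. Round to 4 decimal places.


The posterior mean is a precision-weighted average of prior and data.
Post. prec. = 5 + 60 = 65
Post. mean = (20 + -60)/65 = -40/65 = -0.6154

-0.6154


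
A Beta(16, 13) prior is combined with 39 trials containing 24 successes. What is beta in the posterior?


In conjugate updating:
beta_posterior = beta_prior + (n - k)
= 13 + (39 - 24)
= 13 + 15 = 28

28


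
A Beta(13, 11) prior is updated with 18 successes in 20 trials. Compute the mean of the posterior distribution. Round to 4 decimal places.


After update: Beta(31, 13)
Mean = 31 / (31 + 13) = 31 / 44
= 0.7045

0.7045


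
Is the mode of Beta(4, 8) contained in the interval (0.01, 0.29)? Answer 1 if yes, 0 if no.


Mode = (a-1)/(a+b-2) = 3/10 = 0.3
Interval: (0.01, 0.29)
Contains mode? 0

0


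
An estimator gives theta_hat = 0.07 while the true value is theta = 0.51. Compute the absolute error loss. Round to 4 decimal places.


The absolute error loss is |theta_hat - theta|
= |0.07 - 0.51|
= 0.44

0.44


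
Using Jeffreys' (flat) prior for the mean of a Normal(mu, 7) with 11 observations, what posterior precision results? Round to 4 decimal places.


Flat prior means prior precision is 0.
Posterior precision = n / sigma^2 = 11/7 = 1.5714

1.5714


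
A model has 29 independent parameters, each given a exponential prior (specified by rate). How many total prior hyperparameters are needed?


Each exponential prior needs 1 hyperparameter (rate).
Total = 1 * 29 = 29

29


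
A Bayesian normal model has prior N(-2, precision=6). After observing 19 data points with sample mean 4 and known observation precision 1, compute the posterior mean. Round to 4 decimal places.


Posterior mean = (prior_precision * prior_mean + n * data_precision * data_mean) / (prior_precision + n * data_precision)
Numerator = 6*-2 + 19*1*4 = 64
Denominator = 6 + 19*1 = 25
Posterior mean = 2.56

2.56


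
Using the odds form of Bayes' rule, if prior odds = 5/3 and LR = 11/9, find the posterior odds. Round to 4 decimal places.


Bayes' rule in odds form: posterior odds = prior odds * LR
= (5 * 11) / (3 * 9)
= 55/27 = 2.037

2.037


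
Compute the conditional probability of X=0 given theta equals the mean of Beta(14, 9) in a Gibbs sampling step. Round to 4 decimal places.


Mean of Beta(14, 9) = 0.6087
P(X=0 | theta=0.6087) = 0.3913

0.3913


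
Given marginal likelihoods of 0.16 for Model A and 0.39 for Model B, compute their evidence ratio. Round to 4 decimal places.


Ratio = ML(A) / ML(B) = 0.16/0.39
= 0.4103

0.4103


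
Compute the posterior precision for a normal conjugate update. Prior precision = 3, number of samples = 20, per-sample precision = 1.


tau_post = tau_0 + n * tau
= 3 + 20 * 1 = 23

23


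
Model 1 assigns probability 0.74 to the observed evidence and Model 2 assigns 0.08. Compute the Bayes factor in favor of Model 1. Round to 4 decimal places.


BF = P(data|M1) / P(data|M2)
= 0.74 / 0.08 = 9.25

9.25


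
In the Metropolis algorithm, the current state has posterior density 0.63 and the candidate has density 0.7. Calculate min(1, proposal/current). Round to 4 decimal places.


Ratio = 0.7/0.63 = 1.1111
Acceptance probability = min(1, 1.1111)
= 1.0

1.0


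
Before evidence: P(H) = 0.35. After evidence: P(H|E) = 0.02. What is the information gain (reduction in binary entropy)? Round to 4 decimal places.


Prior entropy = 0.9341
Posterior entropy = 0.1414
Information gain = 0.9341 - 0.1414 = 0.7926

0.7926


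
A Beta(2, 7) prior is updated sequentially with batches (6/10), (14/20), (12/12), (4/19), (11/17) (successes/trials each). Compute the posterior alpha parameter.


Sequential conjugate updating is equivalent to a single batch update.
Total successes across all batches = 47
alpha_posterior = alpha_prior + total_successes = 2 + 47
= 49

49


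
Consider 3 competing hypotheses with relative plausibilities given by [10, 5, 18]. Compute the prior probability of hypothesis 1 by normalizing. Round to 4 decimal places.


Sum of weights = 10 + 5 + 18 = 33
Normalized prior for H1 = 10 / 33
= 0.303

0.303


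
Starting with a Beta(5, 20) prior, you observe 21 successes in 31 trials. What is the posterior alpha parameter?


For a Beta-Binomial conjugate model:
Posterior alpha = prior alpha + number of successes
= 5 + 21 = 26

26


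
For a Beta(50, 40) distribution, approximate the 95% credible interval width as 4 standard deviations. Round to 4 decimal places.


Variance of Beta(a,b) = ab / ((a+b)^2 * (a+b+1))
= 50*40 / ((90)^2 * 91)
= 0.0027
SD = sqrt(0.0027) = 0.0521
Width = 4 * SD = 0.2084

0.2084


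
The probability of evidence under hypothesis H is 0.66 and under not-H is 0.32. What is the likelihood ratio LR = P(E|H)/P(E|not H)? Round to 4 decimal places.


LR = 0.66 / 0.32
= 2.0625

2.0625


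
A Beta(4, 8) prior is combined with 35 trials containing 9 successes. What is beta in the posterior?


In conjugate updating:
beta_posterior = beta_prior + (n - k)
= 8 + (35 - 9)
= 8 + 26 = 34

34


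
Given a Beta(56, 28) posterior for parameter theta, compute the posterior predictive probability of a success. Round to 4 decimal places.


For a Beta-Bernoulli model, the predictive probability is the mean:
P(success) = 56/(56+28) = 56/84 = 0.6667

0.6667


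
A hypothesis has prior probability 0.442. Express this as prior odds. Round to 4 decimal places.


Odds = P(H) / P(not H) = 0.442 / 0.558
= 0.7921

0.7921


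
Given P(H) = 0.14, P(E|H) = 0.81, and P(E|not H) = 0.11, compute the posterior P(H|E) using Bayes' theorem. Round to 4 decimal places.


By Bayes' theorem: P(H|E) = P(E|H)*P(H) / P(E)
P(E) = P(E|H)*P(H) + P(E|not H)*P(not H)
P(E) = 0.81*0.14 + 0.11*0.86 = 0.208
P(H|E) = 0.81*0.14 / 0.208 = 0.5452

0.5452


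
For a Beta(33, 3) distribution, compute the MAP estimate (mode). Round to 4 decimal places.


MAP = mode = (a-1)/(a+b-2)
= (33-1)/(33+3-2)
= 32/34 = 0.9412

0.9412


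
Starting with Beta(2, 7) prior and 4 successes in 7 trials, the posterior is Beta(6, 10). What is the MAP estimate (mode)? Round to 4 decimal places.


The mode of Beta(a, b) when a > 1 and b > 1 is (a-1)/(a+b-2)
= (6 - 1) / (6 + 10 - 2)
= 5 / 14
= 0.3571

0.3571


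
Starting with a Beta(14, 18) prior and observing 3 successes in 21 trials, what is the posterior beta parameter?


Posterior beta = prior beta + failures
Failures = 21 - 3 = 18
beta_post = 18 + 18 = 36

36


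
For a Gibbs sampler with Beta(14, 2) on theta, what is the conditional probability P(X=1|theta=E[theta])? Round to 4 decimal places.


E[theta] = 14/(14+2) = 0.875
P(X=1|theta) = theta = 0.875

0.875


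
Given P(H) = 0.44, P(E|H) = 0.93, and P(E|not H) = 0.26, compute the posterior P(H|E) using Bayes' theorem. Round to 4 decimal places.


By Bayes' theorem: P(H|E) = P(E|H)*P(H) / P(E)
P(E) = P(E|H)*P(H) + P(E|not H)*P(not H)
P(E) = 0.93*0.44 + 0.26*0.56 = 0.5548
P(H|E) = 0.93*0.44 / 0.5548 = 0.7376

0.7376


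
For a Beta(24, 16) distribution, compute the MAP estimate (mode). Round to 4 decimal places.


MAP = mode = (a-1)/(a+b-2)
= (24-1)/(24+16-2)
= 23/38 = 0.6053

0.6053


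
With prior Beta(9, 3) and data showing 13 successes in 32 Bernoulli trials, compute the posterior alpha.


Conjugate update: alpha_posterior = alpha_prior + k
= 9 + 13 = 22

22


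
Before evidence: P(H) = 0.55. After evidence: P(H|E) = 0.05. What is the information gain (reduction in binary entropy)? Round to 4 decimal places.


Prior entropy = 0.9928
Posterior entropy = 0.2864
Information gain = 0.9928 - 0.2864 = 0.7064

0.7064


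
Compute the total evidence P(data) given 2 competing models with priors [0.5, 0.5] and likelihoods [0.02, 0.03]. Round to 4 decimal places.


Marginal likelihood = sum P(model_i) * P(data|model_i)
Model 1: 0.5 * 0.02 = 0.01
Model 2: 0.5 * 0.03 = 0.015
Total = 0.025

0.025


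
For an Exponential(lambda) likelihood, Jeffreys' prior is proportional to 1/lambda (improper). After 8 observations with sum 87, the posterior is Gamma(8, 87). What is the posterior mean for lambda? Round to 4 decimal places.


Posterior = Gamma(n, sum_x) = Gamma(8, 87)
Posterior mean = shape/rate = 8/87
= 0.092

0.092


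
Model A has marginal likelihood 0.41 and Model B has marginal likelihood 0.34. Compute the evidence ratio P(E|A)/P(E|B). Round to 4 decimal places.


Evidence ratio = P(E|A) / P(E|B)
= 0.41 / 0.34
= 1.2059

1.2059


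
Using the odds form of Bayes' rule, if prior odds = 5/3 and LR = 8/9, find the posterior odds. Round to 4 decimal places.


Bayes' rule in odds form: posterior odds = prior odds * LR
= (5 * 8) / (3 * 9)
= 40/27 = 1.4815

1.4815


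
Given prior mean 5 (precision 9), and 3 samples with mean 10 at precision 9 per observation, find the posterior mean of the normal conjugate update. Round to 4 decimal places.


The posterior mean is a precision-weighted average of prior and data.
Post. prec. = 9 + 27 = 36
Post. mean = (45 + 270)/36 = 315/36 = 8.75

8.75


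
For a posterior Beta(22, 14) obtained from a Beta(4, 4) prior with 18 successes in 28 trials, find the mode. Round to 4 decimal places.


Mode = (alpha - 1) / (alpha + beta - 2)
= 21 / 34
= 0.6176

0.6176


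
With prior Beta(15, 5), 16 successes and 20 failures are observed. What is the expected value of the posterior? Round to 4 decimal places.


Posterior = Beta(31, 25)
E[theta] = alpha/(alpha+beta)
= 31/56 = 0.5536

0.5536


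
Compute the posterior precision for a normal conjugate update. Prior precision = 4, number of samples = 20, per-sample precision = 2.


tau_post = tau_0 + n * tau
= 4 + 20 * 2 = 44

44


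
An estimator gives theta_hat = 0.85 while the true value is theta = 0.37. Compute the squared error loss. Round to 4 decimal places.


The squared error loss is (theta_hat - theta)^2
= (0.85 - 0.37)^2
= (0.48)^2 = 0.2304

0.2304


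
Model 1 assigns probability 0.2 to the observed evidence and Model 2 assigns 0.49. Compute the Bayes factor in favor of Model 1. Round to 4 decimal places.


BF = P(data|M1) / P(data|M2)
= 0.2 / 0.49 = 0.4082

0.4082


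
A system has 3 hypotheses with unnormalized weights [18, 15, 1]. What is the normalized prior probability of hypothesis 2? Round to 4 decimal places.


The normalized prior is the weight divided by the total.
Total weight = 34
P(H2) = 15 / 34 = 0.4412

0.4412


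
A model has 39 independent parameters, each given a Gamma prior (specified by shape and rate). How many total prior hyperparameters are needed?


Each Gamma prior needs 2 hyperparameters (shape and rate).
Total = 2 * 39 = 78

78


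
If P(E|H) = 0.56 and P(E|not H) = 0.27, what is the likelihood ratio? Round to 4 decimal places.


Likelihood ratio = P(E|H) / P(E|not H)
= 0.56 / 0.27
= 2.0741

2.0741


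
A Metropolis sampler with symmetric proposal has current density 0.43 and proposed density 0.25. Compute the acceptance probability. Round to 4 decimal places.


For symmetric proposals, acceptance = min(1, pi(x*)/pi(x))
= min(1, 0.25/0.43)
= min(1, 0.5814) = 0.5814

0.5814


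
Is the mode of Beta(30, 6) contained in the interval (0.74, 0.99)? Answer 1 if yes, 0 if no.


Mode = (a-1)/(a+b-2) = 29/34 = 0.8529
Interval: (0.74, 0.99)
Contains mode? 1

1


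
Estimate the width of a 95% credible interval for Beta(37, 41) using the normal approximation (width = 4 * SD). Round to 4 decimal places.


For Beta(a,b): Var = ab/((a+b)^2(a+b+1))
Var = 0.0032, SD = 0.0562
Approximate 95% CI width = 4 * 0.0562 = 0.2247

0.2247


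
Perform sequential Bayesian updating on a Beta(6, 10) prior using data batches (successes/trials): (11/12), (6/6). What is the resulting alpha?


Accumulate successes: 17
Posterior alpha = prior alpha + sum of successes
= 6 + 17 = 23

23


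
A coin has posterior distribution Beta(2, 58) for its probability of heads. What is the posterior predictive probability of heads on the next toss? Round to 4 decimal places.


Posterior predictive = E[theta] = alpha/(alpha+beta)
= 2/60
= 0.0333

0.0333


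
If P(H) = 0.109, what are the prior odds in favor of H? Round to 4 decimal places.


Prior odds = P(H) / (1 - P(H))
= 0.109 / 0.891
= 0.1223

0.1223


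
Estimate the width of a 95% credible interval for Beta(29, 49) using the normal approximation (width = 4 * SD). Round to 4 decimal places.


For Beta(a,b): Var = ab/((a+b)^2(a+b+1))
Var = 0.003, SD = 0.0544
Approximate 95% CI width = 4 * 0.0544 = 0.2175

0.2175


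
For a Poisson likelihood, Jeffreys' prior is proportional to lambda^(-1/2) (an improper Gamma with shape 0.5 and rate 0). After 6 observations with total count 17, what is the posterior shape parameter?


Jeffreys' prior for Poisson is proportional to lambda^(-1/2).
Posterior is Gamma(0.5 + S, 0 + n) = Gamma(0.5 + 17, 6).
Posterior shape = 0.5 + S = 0.5 + 17 = 17.5

17.5


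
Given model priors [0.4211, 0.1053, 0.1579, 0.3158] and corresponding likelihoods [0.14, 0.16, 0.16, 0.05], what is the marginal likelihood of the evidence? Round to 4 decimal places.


P(E) = sum_i P(M_i) P(E|M_i)
= 0.059 + 0.0168 + 0.0253 + 0.0158
= 0.1169

0.1169


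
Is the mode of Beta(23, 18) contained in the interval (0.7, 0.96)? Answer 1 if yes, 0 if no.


Mode = (a-1)/(a+b-2) = 22/39 = 0.5641
Interval: (0.7, 0.96)
Contains mode? 0

0


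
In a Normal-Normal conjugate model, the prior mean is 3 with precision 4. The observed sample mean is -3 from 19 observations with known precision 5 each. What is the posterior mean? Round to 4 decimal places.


Posterior precision = tau0 + n*tau = 4 + 19*5 = 99
Posterior mean = (tau0*mu0 + n*tau*xbar) / posterior_precision
= (4*3 + 19*5*-3) / 99
= -273 / 99 = -2.7576

-2.7576


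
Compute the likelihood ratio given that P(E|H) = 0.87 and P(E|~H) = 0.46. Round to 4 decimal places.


LR = P(E|H) / P(E|~H)
= 0.87 / 0.46 = 1.8913

1.8913


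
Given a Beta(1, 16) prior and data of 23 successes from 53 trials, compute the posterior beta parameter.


Number of failures = 53 - 23 = 30
Posterior beta = 16 + 30 = 46

46


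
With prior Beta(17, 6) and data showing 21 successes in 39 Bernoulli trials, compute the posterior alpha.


Conjugate update: alpha_posterior = alpha_prior + k
= 17 + 21 = 38

38


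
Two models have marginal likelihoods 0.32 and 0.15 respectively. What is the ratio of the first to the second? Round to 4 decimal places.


Evidence ratio = 0.32 / 0.15
= 2.1333

2.1333


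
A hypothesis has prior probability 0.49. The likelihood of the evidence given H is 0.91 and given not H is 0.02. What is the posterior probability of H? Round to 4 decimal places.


Using Bayes' theorem:
P(E) = 0.49 * 0.91 + 0.51 * 0.02
P(E) = 0.4561
P(H|E) = (0.49 * 0.91) / 0.4561 = 0.9776

0.9776
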